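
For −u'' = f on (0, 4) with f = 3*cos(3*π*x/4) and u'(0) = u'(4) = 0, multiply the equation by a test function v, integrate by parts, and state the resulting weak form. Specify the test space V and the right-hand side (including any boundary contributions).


V = H^1(0, 4) (no boundary constraint on v; u is determined up to an additive constant); weak form: ∫_0^4 u'v' dx = ∫_0^4 (3*cos(3*π*x/4)) v dx for all v ∈ V.

Multiply both sides by a test function v and integrate from 0 to 4:
  ∫_0^4 −u''(x) v(x) dx = ∫_0^4 f(x) v(x) dx.
Integrate the LHS by parts once:
  ∫_0^4 −u'' v dx = −[u'(x) v(x)]_0^4 + ∫_0^4 u'(x) v'(x) dx.
Thus ∫_0^4 u'(x) v'(x) dx = ∫_0^4 f(x) v(x) dx + [u'(x) v(x)]_0^4.
Choose V so that boundary terms are either known or forced to vanish.
u has homogeneous Neumann: u'(0) = u'(4) = 0. So [u' v]_0^4 = 0·v(4) − 0·v(0) = 0 for any v; take V = H^1(0, 4).
Weak formulation: find u (satisfying any essential BC) such that ∫_0^4 u'(x) v'(x) dx = ∫_0^4 f v dx for all v ∈ V (homogeneous Neumann, so boundary terms vanish).
Substituting f(x) = 3*cos(3*π*x/4), the right-hand side is ∫_0^4 (3*cos(3*π*x/4)) v dx.
Compatibility check (pure Neumann): taking v ≡ 1 ∈ V gives 0 = ∫_0^4 f dx + (0) − (0), i.e. ∫_0^4 f dx must equal u'(0) − u'(4) = 0. Indeed ∫_0^4 (3*cos(3*π*x/4)) dx = 0, so the data are compatible. The solution is then unique only up to an additive constant (fix it e.g. by requiring ∫_0^4 u dx = 0).


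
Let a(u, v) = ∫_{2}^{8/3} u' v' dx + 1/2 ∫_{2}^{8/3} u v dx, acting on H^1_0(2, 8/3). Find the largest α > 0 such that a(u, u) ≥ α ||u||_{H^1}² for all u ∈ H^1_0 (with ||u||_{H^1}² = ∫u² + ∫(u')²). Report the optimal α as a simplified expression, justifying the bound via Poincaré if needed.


α = (2 + 9*π^2)/(4 + 9*π^2)

Coercivity of a(·,·) on H^1_0(2, 8/3) means a(u, u) ≥ α ||u||_{H^1}² for every u ∈ H^1_0.
The interval has length L = 2/3, and Poincaré/coercivity depend only on L. Here a(u, u) = ∫(u')² + (1/2)·∫u².
Here 0 < c = 1/2 < 1. The condition a(u,u) ≥ α||u||_{H^1}² reads (1−α)∫(u')² ≥ (α−c)∫u². Any admissible α is ≤ 1 (rapidly oscillating u have ∫u²/∫(u')² → 0), and α = 1 would force 0 ≥ (1−c)∫u², impossible since c < 1; so 1−α > 0. By the sharp Poincaré inequality on H^1_0 of an interval of length L, ∫(u')² ≥ (π/L)²∫u² with equality for the first sine mode sin(π(x−x₀)/L) (x₀ the left endpoint), so the inequality holds for all u iff (1−α)(π/L)² ≥ α − c, i.e. α ≤ ((π/L)² + c)/((π/L)² + 1) = (1 + c(L/π)²)/(1 + (L/π)²). With (π/L)² = 9*π^2/4 and c = 1/2, the largest admissible constant is α = ((π/L)² + c)/((π/L)² + 1).
Simplifying, α = (2 + 9*π^2)/(4 + 9*π^2).


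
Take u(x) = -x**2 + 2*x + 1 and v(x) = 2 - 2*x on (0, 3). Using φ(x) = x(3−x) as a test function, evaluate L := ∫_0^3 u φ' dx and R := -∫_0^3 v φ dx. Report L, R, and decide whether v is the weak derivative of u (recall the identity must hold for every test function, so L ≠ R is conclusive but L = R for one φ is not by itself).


LHS = 9/2, RHS = 9/2. Yes, v = u' weakly.

u(x) = -x**2 + 2*x + 1, classical derivative u'(x) = 2 - 2*x.
φ(x) = x(3−x), so φ'(x) = 3 - 2*x.
Note φ(0) = φ(3) = 0, so the boundary term u·φ vanishes.
LHS = ∫_0^3 u(x) φ'(x) dx = ∫_0^3 (2*x^3 - 7*x^2 + 4*x + 3) dx. Term by term:
  ∫_0^3 2*x^3 dx = 81/2;  ∫_0^3 -7*x^2 dx = -63;  ∫_0^3 4*x dx = 18;
  ∫_0^3 3 dx = 9.
Sum: 81/2 − 63 + 18 + 9 = 9/2.
So LHS = 9/2.
∫_0^3 v(x) φ(x) dx = ∫_0^3 (2*x^3 - 8*x^2 + 6*x) dx. Term by term:
  ∫_0^3 2*x^3 dx = 81/2;  ∫_0^3 -8*x^2 dx = -72;  ∫_0^3 6*x dx = 27.
Sum: 81/2 − 72 + 27 = -9/2.
So RHS = -∫_0^3 v(x) φ(x) dx = 9/2.
LHS = RHS, so the identity holds for this test φ.
Moreover u is smooth here and v(x) = u'(x) = 2 - 2*x pointwise, so the identity holds for every test function. Hence v is the weak derivative of u.


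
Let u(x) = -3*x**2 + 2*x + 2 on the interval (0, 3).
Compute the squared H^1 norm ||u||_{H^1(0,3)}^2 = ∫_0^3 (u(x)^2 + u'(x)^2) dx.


||u||_{H^1}^2 = 1992/5

The H^1 norm (squared) on an interval (0, L) is
  ||u||_{H^1}^2 = ∫_0^L u(x)^2 dx + ∫_0^L u'(x)^2 dx.
Compute u'(x) = 2 - 6*x.
Then u(x)^2 = 9*x**4 - 12*x**3 - 8*x**2 + 8*x + 4 and u'(x)^2 = 36*x**2 - 24*x + 4.
Integrate each monomial from 0 to 3 using ∫_0^3 c·x^n dx = c·3^(n+1)/(n+1):
  ∫_0^3 u(x)^2 dx = ∫_0^3 (9*x^4 - 12*x^3 - 8*x^2 + 8*x + 4) dx. Term by term:
    ∫_0^3 9*x^4 dx = 2187/5;  ∫_0^3 -12*x^3 dx = -243;  ∫_0^3 -8*x^2 dx = -72;
    ∫_0^3 8*x dx = 36;  ∫_0^3 4 dx = 12.
  Sum: 2187/5 − 243 − 72 + 36 + 12 = 852/5.
  ∫_0^3 u'(x)^2 dx = ∫_0^3 (36*x^2 - 24*x + 4) dx. Term by term:
    ∫_0^3 36*x^2 dx = 324;  ∫_0^3 -24*x dx = -108;  ∫_0^3 4 dx = 12.
  Sum: 324 − 108 + 12 = 228.
Adding: ||u||_{H^1}^2 = 852/5 + 228 = 1992/5.


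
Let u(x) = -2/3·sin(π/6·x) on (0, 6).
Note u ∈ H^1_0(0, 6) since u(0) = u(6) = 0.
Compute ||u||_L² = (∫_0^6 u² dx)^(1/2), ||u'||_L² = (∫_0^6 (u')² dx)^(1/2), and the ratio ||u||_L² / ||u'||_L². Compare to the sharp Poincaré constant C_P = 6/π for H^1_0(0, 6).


||u||_L² / ||u'||_L² = 6/π = C_P.

u(x) = -2/3·sin(π/6·x), so u'(x) = -π*cos(π*x/6)/9.
Writing u(x) = A·sin(kπx/L) with A = -2/3 and k = 1, use ∫_0^L sin²(kπx/L) dx = L/2 and ∫_0^L cos²(kπx/L) dx = L/2.
u² = 4/9·sin²(π/6·x) and (u')² = π^2/81·cos²(π/6·x), and each of sin², cos² integrates to L/2 = 3 over (0, 6).
∫_0^6 u² dx = 4/3, so ||u||_L² = 2*sqrt(3)/3.
∫_0^6 (u')² dx = π^2/27, so ||u'||_L² = sqrt(3)*π/9.
Ratio ||u||_L² / ||u'||_L² = 6/π.
Sharp Poincaré constant on H^1_0(0, 6) is C_P = L/π = 6/π, achieved by sin(π/6·x).
This is the k = 1 eigenfunction (up to amplitude), so the ratio equals the sharp Poincaré constant exactly.


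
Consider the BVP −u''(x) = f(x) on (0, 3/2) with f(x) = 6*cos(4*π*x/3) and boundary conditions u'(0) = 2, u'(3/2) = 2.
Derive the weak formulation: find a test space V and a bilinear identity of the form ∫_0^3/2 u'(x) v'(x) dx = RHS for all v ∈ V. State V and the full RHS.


V = H^1(0, 3/2) (v unrestricted at boundary; u is determined up to an additive constant); weak form: ∫_0^3/2 u'v' dx = ∫_0^3/2 (6*cos(4*π*x/3)) v dx + 2·v(3/2) − 2·v(0) for all v ∈ V.

Multiply both sides by a test function v and integrate from 0 to 3/2:
  ∫_0^3/2 −u''(x) v(x) dx = ∫_0^3/2 f(x) v(x) dx.
Integrate the LHS by parts once:
  ∫_0^3/2 −u'' v dx = −[u'(x) v(x)]_0^3/2 + ∫_0^3/2 u'(x) v'(x) dx.
Thus ∫_0^3/2 u'(x) v'(x) dx = ∫_0^3/2 f(x) v(x) dx + [u'(x) v(x)]_0^3/2.
Choose V so that boundary terms are either known or forced to vanish.
u has inhomogeneous Neumann u'(0) = 2, u'(3/2) = 2. [u' v]_0^3/2 = (2)·v(3/2) − (2)·v(0) = 2·v(3/2) − 2·v(0). Take V = H^1(0, 3/2); boundary term becomes part of RHS.
Weak formulation: find u (satisfying any essential BC) such that ∫_0^3/2 u'(x) v'(x) dx = ∫_0^3/2 f v dx + 2·v(3/2) − 2·v(0) for all v ∈ V (Neumann data are natural BCs: they enter the RHS as boundary terms).
Substituting f(x) = 6*cos(4*π*x/3), the right-hand side is ∫_0^3/2 (6*cos(4*π*x/3)) v dx + 2·v(3/2) − 2·v(0).
Compatibility check (pure Neumann): taking v ≡ 1 ∈ V gives 0 = ∫_0^3/2 f dx + (2) − (2), i.e. ∫_0^3/2 f dx must equal u'(0) − u'(3/2) = 0. Indeed ∫_0^3/2 (6*cos(4*π*x/3)) dx = 0, so the data are compatible. The solution is then unique only up to an additive constant (fix it e.g. by requiring ∫_0^3/2 u dx = 0).


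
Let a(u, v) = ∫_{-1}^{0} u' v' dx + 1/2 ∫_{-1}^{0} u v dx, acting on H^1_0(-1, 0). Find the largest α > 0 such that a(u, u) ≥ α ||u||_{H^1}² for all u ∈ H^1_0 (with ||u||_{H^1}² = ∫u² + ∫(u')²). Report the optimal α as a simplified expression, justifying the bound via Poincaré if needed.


α = (1/2 + π^2)/(1 + π^2)

Coercivity of a(·,·) on H^1_0(-1, 0) means a(u, u) ≥ α ||u||_{H^1}² for every u ∈ H^1_0.
The interval has length L = 1, and Poincaré/coercivity depend only on L. Here a(u, u) = ∫(u')² + (1/2)·∫u².
Here 0 < c = 1/2 < 1. The condition a(u,u) ≥ α||u||_{H^1}² reads (1−α)∫(u')² ≥ (α−c)∫u². Any admissible α is ≤ 1 (rapidly oscillating u have ∫u²/∫(u')² → 0), and α = 1 would force 0 ≥ (1−c)∫u², impossible since c < 1; so 1−α > 0. By the sharp Poincaré inequality on H^1_0 of an interval of length L, ∫(u')² ≥ (π/L)²∫u² with equality for the first sine mode sin(π(x−x₀)/L) (x₀ the left endpoint), so the inequality holds for all u iff (1−α)(π/L)² ≥ α − c, i.e. α ≤ ((π/L)² + c)/((π/L)² + 1) = (1 + c(L/π)²)/(1 + (L/π)²). With (π/L)² = π^2 and c = 1/2, the largest admissible constant is α = ((π/L)² + c)/((π/L)² + 1).
Simplifying, α = (1/2 + π^2)/(1 + π^2).


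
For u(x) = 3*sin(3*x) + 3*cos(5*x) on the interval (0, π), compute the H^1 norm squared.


||u||_{H^1(0,π)}^2 = 162*π

u'(x) = -15*sin(5*x) + 9*cos(3*x).
Expand u² and (u')² and integrate term by term on (0, π), using: for integers n ≥ 1, ∫_0^π sin²(nx) dx = ∫_0^π cos²(nx) dx = π/2; for n ≠ n', ∫_0^π sin(nx)sin(n'x) dx = ∫_0^π cos(nx)cos(n'x) dx = 0; and by product-to-sum, ∫_0^π sin(nx)cos(n'x) dx = ½∫_0^π [sin((n+n')x) + sin((n−n')x)] dx, which is 0 when n+n' is even and 2n/(n²−n'²) when n+n' is odd (it need not vanish on (0, π)).
  u² squared terms: (3)²·∫cos(5x)² dx = 9·π/2 = 9*π/2;  (3)²·∫sin(3x)² dx = 9·π/2 = 9*π/2.
  u² cross terms: 2·(3)·(3)·∫cos(5x)·sin(3x) dx = 18·(0) = 0.
  So ∫_0^π u² dx = 9*π/2 + 9*π/2 + 0 = 9*π.
  (u')² squared terms: (-15)²·∫sin(5x)² dx = 225·π/2 = 225*π/2;  (9)²·∫cos(3x)² dx = 81·π/2 = 81*π/2.
  (u')² cross terms: 2·(-15)·(9)·∫sin(5x)·cos(3x) dx = -270·(0) = 0.
  So ∫_0^π (u')² dx = 225*π/2 + 81*π/2 + 0 = 153*π.
||u||_{H^1}^2 = (9*π) + (153*π) = 162*π.


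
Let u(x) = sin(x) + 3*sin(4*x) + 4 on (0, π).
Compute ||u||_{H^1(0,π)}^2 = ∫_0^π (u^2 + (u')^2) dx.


||u||_{H^1(0,π)}^2 = 16 + 187*π/2

u'(x) = cos(x) + 12*cos(4*x).
Expand u² and (u')² and integrate term by term on (0, π), using: for integers n ≥ 1, ∫_0^π sin²(nx) dx = ∫_0^π cos²(nx) dx = π/2; for n ≠ n', ∫_0^π sin(nx)sin(n'x) dx = ∫_0^π cos(nx)cos(n'x) dx = 0; and by product-to-sum, ∫_0^π sin(nx)cos(n'x) dx = ½∫_0^π [sin((n+n')x) + sin((n−n')x)] dx, which is 0 when n+n' is even and 2n/(n²−n'²) when n+n' is odd (it need not vanish on (0, π)). For the constant mode: ∫_0^π 1 dx = π, ∫_0^π cos(nx) dx = 0, ∫_0^π sin(nx) dx = (1−(−1)^n)/n.
  u² squared terms: (4)²·∫1 dx = 16·π = 16*π;  (3)²·∫sin(4x)² dx = 9·π/2 = 9*π/2;  (1)²·∫sin(x)² dx = 1·π/2 = π/2.
  u² cross terms: 2·(4)·(3)·∫1·sin(4x) dx = 24·(0) = 0;  2·(4)·(1)·∫1·sin(x) dx = 8·(2) = 16;  2·(3)·(1)·∫sin(4x)·sin(x) dx = 6·(0) = 0.
  So ∫_0^π u² dx = 16*π + 9*π/2 + π/2 + 0 + 16 + 0 = 16 + 21*π.
  (u')² squared terms: (12)²·∫cos(4x)² dx = 144·π/2 = 72*π;  (1)²·∫cos(x)² dx = 1·π/2 = π/2.
  (u')² cross terms: 2·(12)·(1)·∫cos(4x)·cos(x) dx = 24·(0) = 0.
  So ∫_0^π (u')² dx = 72*π + π/2 + 0 = 145*π/2.
||u||_{H^1}^2 = (16 + 21*π) + (145*π/2) = 16 + 187*π/2.


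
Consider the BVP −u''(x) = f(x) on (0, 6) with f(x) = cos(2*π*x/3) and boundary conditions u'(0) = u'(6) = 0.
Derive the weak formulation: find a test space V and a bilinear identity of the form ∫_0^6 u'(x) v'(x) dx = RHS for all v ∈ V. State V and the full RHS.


V = H^1(0, 6) (no boundary constraint on v; u is determined up to an additive constant); weak form: ∫_0^6 u'v' dx = ∫_0^6 (cos(2*π*x/3)) v dx for all v ∈ V.

Multiply both sides by a test function v and integrate from 0 to 6:
  ∫_0^6 −u''(x) v(x) dx = ∫_0^6 f(x) v(x) dx.
Integrate the LHS by parts once:
  ∫_0^6 −u'' v dx = −[u'(x) v(x)]_0^6 + ∫_0^6 u'(x) v'(x) dx.
Thus ∫_0^6 u'(x) v'(x) dx = ∫_0^6 f(x) v(x) dx + [u'(x) v(x)]_0^6.
Choose V so that boundary terms are either known or forced to vanish.
u has homogeneous Neumann: u'(0) = u'(6) = 0. So [u' v]_0^6 = 0·v(6) − 0·v(0) = 0 for any v; take V = H^1(0, 6).
Weak formulation: find u (satisfying any essential BC) such that ∫_0^6 u'(x) v'(x) dx = ∫_0^6 f v dx for all v ∈ V (homogeneous Neumann, so boundary terms vanish).
Substituting f(x) = cos(2*π*x/3), the right-hand side is ∫_0^6 (cos(2*π*x/3)) v dx.
Compatibility check (pure Neumann): taking v ≡ 1 ∈ V gives 0 = ∫_0^6 f dx + (0) − (0), i.e. ∫_0^6 f dx must equal u'(0) − u'(6) = 0. Indeed ∫_0^6 (cos(2*π*x/3)) dx = 0, so the data are compatible. The solution is then unique only up to an additive constant (fix it e.g. by requiring ∫_0^6 u dx = 0).


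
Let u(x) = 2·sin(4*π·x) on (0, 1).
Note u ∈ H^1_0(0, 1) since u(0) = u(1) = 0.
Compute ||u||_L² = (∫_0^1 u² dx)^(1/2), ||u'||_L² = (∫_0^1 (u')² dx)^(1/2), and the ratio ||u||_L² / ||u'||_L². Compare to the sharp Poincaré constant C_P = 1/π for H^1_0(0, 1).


||u||_L² / ||u'||_L² = 1/(4*π) < C_P = 1/π.

u(x) = 2·sin(4*π·x), so u'(x) = 8*π*cos(4*π*x).
Writing u(x) = A·sin(kπx/L) with A = 2 and k = 4, use ∫_0^L sin²(kπx/L) dx = L/2 and ∫_0^L cos²(kπx/L) dx = L/2.
u² = 4·sin²(4*π·x) and (u')² = 64*π^2·cos²(4*π·x), and each of sin², cos² integrates to L/2 = 1/2 over (0, 1).
∫_0^1 u² dx = 2, so ||u||_L² = sqrt(2).
∫_0^1 (u')² dx = 32*π^2, so ||u'||_L² = 4*sqrt(2)*π.
Ratio ||u||_L² / ||u'||_L² = 1/(4*π).
Sharp Poincaré constant on H^1_0(0, 1) is C_P = L/π = 1/π, achieved by sin(π·x).
This is the k = 4 harmonic; the ratio L/(kπ) is strictly less than C_P = L/π, consistent with the sharp inequality ||u||_L² ≤ C_P ||u'||_L².


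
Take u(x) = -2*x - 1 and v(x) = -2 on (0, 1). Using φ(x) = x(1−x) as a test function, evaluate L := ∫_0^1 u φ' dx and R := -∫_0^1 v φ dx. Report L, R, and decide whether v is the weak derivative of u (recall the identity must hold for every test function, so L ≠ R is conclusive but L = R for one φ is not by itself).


LHS = 1/3, RHS = 1/3. Yes, v = u' weakly.

u(x) = -2*x - 1, classical derivative u'(x) = -2.
φ(x) = x(1−x), so φ'(x) = 1 - 2*x.
Note φ(0) = φ(1) = 0, so the boundary term u·φ vanishes.
LHS = ∫_0^1 u(x) φ'(x) dx = ∫_0^1 (4*x^2 - 1) dx. Term by term:
  ∫_0^1 4*x^2 dx = 4/3;  ∫_0^1 -1 dx = -1.
Sum: 4/3 − 1 = 1/3.
So LHS = 1/3.
∫_0^1 v(x) φ(x) dx = ∫_0^1 (2*x^2 - 2*x) dx. Term by term:
  ∫_0^1 2*x^2 dx = 2/3;  ∫_0^1 -2*x dx = -1.
Sum: 2/3 − 1 = -1/3.
So RHS = -∫_0^1 v(x) φ(x) dx = 1/3.
LHS = RHS, so the identity holds for this test φ.
Moreover u is smooth here and v(x) = u'(x) = -2 pointwise, so the identity holds for every test function. Hence v is the weak derivative of u.


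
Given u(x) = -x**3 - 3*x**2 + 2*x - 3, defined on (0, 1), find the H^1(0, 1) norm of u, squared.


||u||_{H^1}^2 = 4573/210

The H^1 norm (squared) on an interval (0, L) is
  ||u||_{H^1}^2 = ∫_0^L u(x)^2 dx + ∫_0^L u'(x)^2 dx.
Compute u'(x) = -3*x**2 - 6*x + 2.
Then u(x)^2 = x**6 + 6*x**5 + 5*x**4 - 6*x**3 + 22*x**2 - 12*x + 9 and u'(x)^2 = 9*x**4 + 36*x**3 + 24*x**2 - 24*x + 4.
Integrate each monomial from 0 to 1 using ∫_0^1 c·x^n dx = c·1^(n+1)/(n+1):
  ∫_0^1 u(x)^2 dx = ∫_0^1 (x^6 + 6*x^5 + 5*x^4 - 6*x^3 + 22*x^2 - 12*x + 9) dx. Term by term:
    ∫_0^1 x^6 dx = 1/7;  ∫_0^1 6*x^5 dx = 1;  ∫_0^1 5*x^4 dx = 1;
    ∫_0^1 -6*x^3 dx = -3/2;  ∫_0^1 22*x^2 dx = 22/3;  ∫_0^1 -12*x dx = -6;
    ∫_0^1 9 dx = 9.
  Sum: 1/7 + 1 + 1 − 3/2 + 22/3 − 6 + 9 = 461/42.
  ∫_0^1 u'(x)^2 dx = ∫_0^1 (9*x^4 + 36*x^3 + 24*x^2 - 24*x + 4) dx. Term by term:
    ∫_0^1 9*x^4 dx = 9/5;  ∫_0^1 36*x^3 dx = 9;  ∫_0^1 24*x^2 dx = 8;
    ∫_0^1 -24*x dx = -12;  ∫_0^1 4 dx = 4.
  Sum: 9/5 + 9 + 8 − 12 + 4 = 54/5.
Adding: ||u||_{H^1}^2 = 461/42 + 54/5 = 4573/210.


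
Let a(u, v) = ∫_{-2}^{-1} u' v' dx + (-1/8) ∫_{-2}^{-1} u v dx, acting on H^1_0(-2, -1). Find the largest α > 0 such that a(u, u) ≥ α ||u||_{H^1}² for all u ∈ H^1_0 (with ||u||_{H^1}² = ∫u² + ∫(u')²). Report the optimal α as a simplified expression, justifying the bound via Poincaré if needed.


α = (-1/8 + π^2)/(1 + π^2)

Coercivity of a(·,·) on H^1_0(-2, -1) means a(u, u) ≥ α ||u||_{H^1}² for every u ∈ H^1_0.
The interval has length L = 1, and Poincaré/coercivity depend only on L. Here a(u, u) = ∫(u')² + (-1/8)·∫u².
Here c = -1/8 < 0 with |c| < (π/L)² = π^2, so coercivity still holds. The condition a(u,u) ≥ α||u||_{H^1}² reads (1−α)∫(u')² ≥ (α−c)∫u². Any admissible α is ≤ 1 (rapidly oscillating u have ∫u²/∫(u')² → 0), and α = 1 would force 0 ≥ (1−c)∫u², impossible since c < 1; so 1−α > 0. By the sharp Poincaré inequality on H^1_0 of an interval of length L, ∫(u')² ≥ (π/L)²∫u² with equality for the first sine mode sin(π(x−x₀)/L) (x₀ the left endpoint), so the inequality holds for all u iff (1−α)(π/L)² ≥ α − c, i.e. α ≤ ((π/L)² + c)/((π/L)² + 1) = (1 + c(L/π)²)/(1 + (L/π)²). (Direct route, valid since c ≤ 0: Poincaré gives c∫u² ≥ c(L/π)²∫(u')², so a(u,u) ≥ (1 + c(L/π)²)∫(u')², while ||u||_{H^1}² ≤ (1 + (L/π)²)∫(u')²; dividing yields the same α.) With (π/L)² = π^2 and c = -1/8, the largest admissible constant is α = ((π/L)² + c)/((π/L)² + 1).
Simplifying, α = (-1/8 + π^2)/(1 + π^2).


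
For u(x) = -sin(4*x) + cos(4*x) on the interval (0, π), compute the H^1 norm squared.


||u||_{H^1(0,π)}^2 = 17*π

u'(x) = -4*sin(4*x) - 4*cos(4*x).
Expand u² and (u')² and integrate term by term on (0, π), using: for integers n ≥ 1, ∫_0^π sin²(nx) dx = ∫_0^π cos²(nx) dx = π/2; for n ≠ n', ∫_0^π sin(nx)sin(n'x) dx = ∫_0^π cos(nx)cos(n'x) dx = 0; and by product-to-sum, ∫_0^π sin(nx)cos(n'x) dx = ½∫_0^π [sin((n+n')x) + sin((n−n')x)] dx, which is 0 when n+n' is even and 2n/(n²−n'²) when n+n' is odd (it need not vanish on (0, π)).
  u² squared terms: (-1)²·∫sin(4x)² dx = 1·π/2 = π/2;  (1)²·∫cos(4x)² dx = 1·π/2 = π/2.
  u² cross terms: 2·(-1)·(1)·∫sin(4x)·cos(4x) dx = -2·(0) = 0.
  So ∫_0^π u² dx = π/2 + π/2 + 0 = π.
  (u')² squared terms: (-4)²·∫cos(4x)² dx = 16·π/2 = 8*π;  (-4)²·∫sin(4x)² dx = 16·π/2 = 8*π.
  (u')² cross terms: 2·(-4)·(-4)·∫cos(4x)·sin(4x) dx = 32·(0) = 0.
  So ∫_0^π (u')² dx = 8*π + 8*π + 0 = 16*π.
||u||_{H^1}^2 = (π) + (16*π) = 17*π.


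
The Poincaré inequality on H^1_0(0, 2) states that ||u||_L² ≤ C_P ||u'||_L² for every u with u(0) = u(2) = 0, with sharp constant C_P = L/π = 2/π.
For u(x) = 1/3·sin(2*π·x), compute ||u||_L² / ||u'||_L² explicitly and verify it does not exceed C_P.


||u||_L² / ||u'||_L² = 1/(2*π) < C_P = 2/π.

u(x) = 1/3·sin(2*π·x), so u'(x) = 2*π*cos(2*π*x)/3.
Writing u(x) = A·sin(kπx/L) with A = 1/3 and k = 4, use ∫_0^L sin²(kπx/L) dx = L/2 and ∫_0^L cos²(kπx/L) dx = L/2.
u² = 1/9·sin²(2*π·x) and (u')² = 4*π^2/9·cos²(2*π·x), and each of sin², cos² integrates to L/2 = 1 over (0, 2).
∫_0^2 u² dx = 1/9, so ||u||_L² = 1/3.
∫_0^2 (u')² dx = 4*π^2/9, so ||u'||_L² = 2*π/3.
Ratio ||u||_L² / ||u'||_L² = 1/(2*π).
Sharp Poincaré constant on H^1_0(0, 2) is C_P = L/π = 2/π, achieved by sin(π/2·x).
This is the k = 4 harmonic; the ratio L/(kπ) is strictly less than C_P = L/π, consistent with the sharp inequality ||u||_L² ≤ C_P ||u'||_L².


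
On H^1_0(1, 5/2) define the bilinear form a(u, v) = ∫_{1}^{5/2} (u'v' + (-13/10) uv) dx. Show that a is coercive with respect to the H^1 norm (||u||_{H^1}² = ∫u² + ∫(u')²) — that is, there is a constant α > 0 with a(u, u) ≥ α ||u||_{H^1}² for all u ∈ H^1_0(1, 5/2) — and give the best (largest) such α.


α = (-117 + 40*π^2)/(10*(9 + 4*π^2))

Coercivity of a(·,·) on H^1_0(1, 5/2) means a(u, u) ≥ α ||u||_{H^1}² for every u ∈ H^1_0.
The interval has length L = 3/2, and Poincaré/coercivity depend only on L. Here a(u, u) = ∫(u')² + (-13/10)·∫u².
Here c = -13/10 < 0 with |c| < (π/L)² = 4*π^2/9, so coercivity still holds. The condition a(u,u) ≥ α||u||_{H^1}² reads (1−α)∫(u')² ≥ (α−c)∫u². Any admissible α is ≤ 1 (rapidly oscillating u have ∫u²/∫(u')² → 0), and α = 1 would force 0 ≥ (1−c)∫u², impossible since c < 1; so 1−α > 0. By the sharp Poincaré inequality on H^1_0 of an interval of length L, ∫(u')² ≥ (π/L)²∫u² with equality for the first sine mode sin(π(x−x₀)/L) (x₀ the left endpoint), so the inequality holds for all u iff (1−α)(π/L)² ≥ α − c, i.e. α ≤ ((π/L)² + c)/((π/L)² + 1) = (1 + c(L/π)²)/(1 + (L/π)²). (Direct route, valid since c ≤ 0: Poincaré gives c∫u² ≥ c(L/π)²∫(u')², so a(u,u) ≥ (1 + c(L/π)²)∫(u')², while ||u||_{H^1}² ≤ (1 + (L/π)²)∫(u')²; dividing yields the same α.) With (π/L)² = 4*π^2/9 and c = -13/10, the largest admissible constant is α = ((π/L)² + c)/((π/L)² + 1).
Simplifying, α = (-117 + 40*π^2)/(10*(9 + 4*π^2)).


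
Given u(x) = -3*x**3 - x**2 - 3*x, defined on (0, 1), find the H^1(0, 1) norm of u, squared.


||u||_{H^1}^2 = 2945/42

The H^1 norm (squared) on an interval (0, L) is
  ||u||_{H^1}^2 = ∫_0^L u(x)^2 dx + ∫_0^L u'(x)^2 dx.
Compute u'(x) = -9*x**2 - 2*x - 3.
Then u(x)^2 = 9*x**6 + 6*x**5 + 19*x**4 + 6*x**3 + 9*x**2 and u'(x)^2 = 81*x**4 + 36*x**3 + 58*x**2 + 12*x + 9.
Integrate each monomial from 0 to 1 using ∫_0^1 c·x^n dx = c·1^(n+1)/(n+1):
  ∫_0^1 u(x)^2 dx = ∫_0^1 (9*x^6 + 6*x^5 + 19*x^4 + 6*x^3 + 9*x^2) dx. Term by term:
    ∫_0^1 9*x^6 dx = 9/7;  ∫_0^1 6*x^5 dx = 1;  ∫_0^1 19*x^4 dx = 19/5;
    ∫_0^1 6*x^3 dx = 3/2;  ∫_0^1 9*x^2 dx = 3.
  Sum: 9/7 + 1 + 19/5 + 3/2 + 3 = 741/70.
  ∫_0^1 u'(x)^2 dx = ∫_0^1 (81*x^4 + 36*x^3 + 58*x^2 + 12*x + 9) dx. Term by term:
    ∫_0^1 81*x^4 dx = 81/5;  ∫_0^1 36*x^3 dx = 9;  ∫_0^1 58*x^2 dx = 58/3;
    ∫_0^1 12*x dx = 6;  ∫_0^1 9 dx = 9.
  Sum: 81/5 + 9 + 58/3 + 6 + 9 = 893/15.
Adding: ||u||_{H^1}^2 = 741/70 + 893/15 = 2945/42.


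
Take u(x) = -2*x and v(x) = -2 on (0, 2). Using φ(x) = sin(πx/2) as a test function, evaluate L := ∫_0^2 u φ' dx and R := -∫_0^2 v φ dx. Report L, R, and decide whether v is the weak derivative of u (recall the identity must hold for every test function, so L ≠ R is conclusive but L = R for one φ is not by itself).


LHS = 8/π, RHS = 8/π. Yes, v = u' weakly.

u(x) = -2*x, classical derivative u'(x) = -2.
φ(x) = sin(πx/2), so φ'(x) = π*cos(π*x/2)/2.
Note φ(0) = φ(2) = 0, so the boundary term u·φ vanishes.
LHS = ∫_0^2 u(x) φ'(x) dx = ∫_0^2 (-π*x*cos(π*x/2)) dx. Term by term:
  ∫_0^2 -π*x*cos(π*x/2) dx = 8/π.
So LHS = 8/π.
∫_0^2 v(x) φ(x) dx = ∫_0^2 (-2*sin(π*x/2)) dx. Term by term:
  ∫_0^2 -2*sin(π*x/2) dx = -8/π.
So RHS = -∫_0^2 v(x) φ(x) dx = 8/π.
LHS = RHS, so the identity holds for this test φ.
Moreover u is smooth here and v(x) = u'(x) = -2 pointwise, so the identity holds for every test function. Hence v is the weak derivative of u.


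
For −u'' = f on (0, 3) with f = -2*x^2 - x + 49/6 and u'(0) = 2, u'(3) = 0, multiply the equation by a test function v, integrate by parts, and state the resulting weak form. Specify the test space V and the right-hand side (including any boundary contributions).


V = H^1(0, 3) (v unrestricted at boundary; u is determined up to an additive constant); weak form: ∫_0^3 u'v' dx = ∫_0^3 (-2*x^2 - x + 49/6) v dx − 2·v(0) for all v ∈ V.

Multiply both sides by a test function v and integrate from 0 to 3:
  ∫_0^3 −u''(x) v(x) dx = ∫_0^3 f(x) v(x) dx.
Integrate the LHS by parts once:
  ∫_0^3 −u'' v dx = −[u'(x) v(x)]_0^3 + ∫_0^3 u'(x) v'(x) dx.
Thus ∫_0^3 u'(x) v'(x) dx = ∫_0^3 f(x) v(x) dx + [u'(x) v(x)]_0^3.
Choose V so that boundary terms are either known or forced to vanish.
u has inhomogeneous Neumann u'(0) = 2, u'(3) = 0. [u' v]_0^3 = (0)·v(3) − (2)·v(0) = − 2·v(0). Take V = H^1(0, 3); boundary term becomes part of RHS.
Weak formulation: find u (satisfying any essential BC) such that ∫_0^3 u'(x) v'(x) dx = ∫_0^3 f v dx − 2·v(0) for all v ∈ V (Neumann data are natural BCs: they enter the RHS as boundary terms).
Substituting f(x) = -2*x^2 - x + 49/6, the right-hand side is ∫_0^3 (-2*x^2 - x + 49/6) v dx − 2·v(0).
Compatibility check (pure Neumann): taking v ≡ 1 ∈ V gives 0 = ∫_0^3 f dx + (0) − (2), i.e. ∫_0^3 f dx must equal u'(0) − u'(3) = 2. Indeed ∫_0^3 (-2*x^2 - x + 49/6) dx = 2, so the data are compatible. The solution is then unique only up to an additive constant (fix it e.g. by requiring ∫_0^3 u dx = 0).


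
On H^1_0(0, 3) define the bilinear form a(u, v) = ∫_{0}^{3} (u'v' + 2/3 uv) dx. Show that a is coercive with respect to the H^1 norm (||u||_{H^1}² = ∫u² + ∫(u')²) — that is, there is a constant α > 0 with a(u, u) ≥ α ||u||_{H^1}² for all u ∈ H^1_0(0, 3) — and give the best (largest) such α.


α = (6 + π^2)/(9 + π^2)

Coercivity of a(·,·) on H^1_0(0, 3) means a(u, u) ≥ α ||u||_{H^1}² for every u ∈ H^1_0.
The interval has length L = 3, and Poincaré/coercivity depend only on L. Here a(u, u) = ∫(u')² + (2/3)·∫u².
Here 0 < c = 2/3 < 1. The condition a(u,u) ≥ α||u||_{H^1}² reads (1−α)∫(u')² ≥ (α−c)∫u². Any admissible α is ≤ 1 (rapidly oscillating u have ∫u²/∫(u')² → 0), and α = 1 would force 0 ≥ (1−c)∫u², impossible since c < 1; so 1−α > 0. By the sharp Poincaré inequality on H^1_0 of an interval of length L, ∫(u')² ≥ (π/L)²∫u² with equality for the first sine mode sin(π(x−x₀)/L) (x₀ the left endpoint), so the inequality holds for all u iff (1−α)(π/L)² ≥ α − c, i.e. α ≤ ((π/L)² + c)/((π/L)² + 1) = (1 + c(L/π)²)/(1 + (L/π)²). With (π/L)² = π^2/9 and c = 2/3, the largest admissible constant is α = ((π/L)² + c)/((π/L)² + 1).
Simplifying, α = (6 + π^2)/(9 + π^2).


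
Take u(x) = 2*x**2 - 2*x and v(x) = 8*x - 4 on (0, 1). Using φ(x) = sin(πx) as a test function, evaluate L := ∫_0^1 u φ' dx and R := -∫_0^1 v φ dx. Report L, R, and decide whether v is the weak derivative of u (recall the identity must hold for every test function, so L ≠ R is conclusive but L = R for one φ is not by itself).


LHS = 0, RHS = 0. No, v is not the weak derivative of u.

u(x) = 2*x**2 - 2*x, classical derivative u'(x) = 4*x - 2.
φ(x) = sin(πx), so φ'(x) = π*cos(π*x).
Note φ(0) = φ(1) = 0, so the boundary term u·φ vanishes.
LHS = ∫_0^1 u(x) φ'(x) dx = ∫_0^1 (2*π*x^2*cos(π*x) - 2*π*x*cos(π*x)) dx. Term by term:
  ∫_0^1 -2*π*x*cos(π*x) dx = 4/π;  ∫_0^1 2*π*x^2*cos(π*x) dx = -4/π.
Sum: 4/π − 4/π = 0.
So LHS = 0.
∫_0^1 v(x) φ(x) dx = ∫_0^1 (8*x*sin(π*x) - 4*sin(π*x)) dx. Term by term:
  ∫_0^1 -4*sin(π*x) dx = -8/π;  ∫_0^1 8*x*sin(π*x) dx = 8/π.
Sum: -8/π + 8/π = 0.
So RHS = -∫_0^1 v(x) φ(x) dx = 0.
LHS = RHS, so the identity holds for this particular φ. But this is necessary, not sufficient: a weak derivative must satisfy the identity for EVERY test function in C_c^∞(0, 1).
Here u is smooth, so its weak derivative equals its classical derivative u'(x) = 4*x - 2. Since v(x) = 8*x - 4 ≠ u'(x), v is NOT the weak derivative of u — the agreement for this single φ is a coincidence (the difference v − u' happens to be L²-orthogonal to this φ).


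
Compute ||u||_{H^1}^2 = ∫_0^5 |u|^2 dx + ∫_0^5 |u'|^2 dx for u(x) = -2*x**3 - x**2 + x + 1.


||u||_{H^1}^2 = 3280495/42

The H^1 norm (squared) on an interval (0, L) is
  ||u||_{H^1}^2 = ∫_0^L u(x)^2 dx + ∫_0^L u'(x)^2 dx.
Compute u'(x) = -6*x**2 - 2*x + 1.
Then u(x)^2 = 4*x**6 + 4*x**5 - 3*x**4 - 6*x**3 - x**2 + 2*x + 1 and u'(x)^2 = 36*x**4 + 24*x**3 - 8*x**2 - 4*x + 1.
Integrate each monomial from 0 to 5 using ∫_0^5 c·x^n dx = c·5^(n+1)/(n+1):
  ∫_0^5 u(x)^2 dx = ∫_0^5 (4*x^6 + 4*x^5 - 3*x^4 - 6*x^3 - x^2 + 2*x + 1) dx. Term by term:
    ∫_0^5 4*x^6 dx = 312500/7;  ∫_0^5 4*x^5 dx = 31250/3;  ∫_0^5 -3*x^4 dx = -1875;
    ∫_0^5 -6*x^3 dx = -1875/2;  ∫_0^5 -x^2 dx = -125/3;  ∫_0^5 2*x dx = 25;
    ∫_0^5 1 dx = 5.
  Sum: 312500/7 + 31250/3 − 1875 − 1875/2 − 125/3 + 25 + 5 = 731295/14.
  ∫_0^5 u'(x)^2 dx = ∫_0^5 (36*x^4 + 24*x^3 - 8*x^2 - 4*x + 1) dx. Term by term:
    ∫_0^5 36*x^4 dx = 22500;  ∫_0^5 24*x^3 dx = 3750;  ∫_0^5 -8*x^2 dx = -1000/3;
    ∫_0^5 -4*x dx = -50;  ∫_0^5 1 dx = 5.
  Sum: 22500 + 3750 − 1000/3 − 50 + 5 = 77615/3.
Adding: ||u||_{H^1}^2 = 731295/14 + 77615/3 = 3280495/42.


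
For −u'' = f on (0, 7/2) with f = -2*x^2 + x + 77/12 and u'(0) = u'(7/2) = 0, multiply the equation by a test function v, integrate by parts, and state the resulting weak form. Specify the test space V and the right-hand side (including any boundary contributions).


V = H^1(0, 7/2) (no boundary constraint on v; u is determined up to an additive constant); weak form: ∫_0^7/2 u'v' dx = ∫_0^7/2 (-2*x^2 + x + 77/12) v dx for all v ∈ V.

Multiply both sides by a test function v and integrate from 0 to 7/2:
  ∫_0^7/2 −u''(x) v(x) dx = ∫_0^7/2 f(x) v(x) dx.
Integrate the LHS by parts once:
  ∫_0^7/2 −u'' v dx = −[u'(x) v(x)]_0^7/2 + ∫_0^7/2 u'(x) v'(x) dx.
Thus ∫_0^7/2 u'(x) v'(x) dx = ∫_0^7/2 f(x) v(x) dx + [u'(x) v(x)]_0^7/2.
Choose V so that boundary terms are either known or forced to vanish.
u has homogeneous Neumann: u'(0) = u'(7/2) = 0. So [u' v]_0^7/2 = 0·v(7/2) − 0·v(0) = 0 for any v; take V = H^1(0, 7/2).
Weak formulation: find u (satisfying any essential BC) such that ∫_0^7/2 u'(x) v'(x) dx = ∫_0^7/2 f v dx for all v ∈ V (homogeneous Neumann, so boundary terms vanish).
Substituting f(x) = -2*x^2 + x + 77/12, the right-hand side is ∫_0^7/2 (-2*x^2 + x + 77/12) v dx.
Compatibility check (pure Neumann): taking v ≡ 1 ∈ V gives 0 = ∫_0^7/2 f dx + (0) − (0), i.e. ∫_0^7/2 f dx must equal u'(0) − u'(7/2) = 0. Indeed ∫_0^7/2 (-2*x^2 + x + 77/12) dx = 0, so the data are compatible. The solution is then unique only up to an additive constant (fix it e.g. by requiring ∫_0^7/2 u dx = 0).


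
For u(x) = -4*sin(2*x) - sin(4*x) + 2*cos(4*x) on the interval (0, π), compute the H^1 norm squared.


||u||_{H^1(0,π)}^2 = 165*π/2

u'(x) = -8*sin(4*x) - 8*cos(2*x) - 4*cos(4*x).
Expand u² and (u')² and integrate term by term on (0, π), using: for integers n ≥ 1, ∫_0^π sin²(nx) dx = ∫_0^π cos²(nx) dx = π/2; for n ≠ n', ∫_0^π sin(nx)sin(n'x) dx = ∫_0^π cos(nx)cos(n'x) dx = 0; and by product-to-sum, ∫_0^π sin(nx)cos(n'x) dx = ½∫_0^π [sin((n+n')x) + sin((n−n')x)] dx, which is 0 when n+n' is even and 2n/(n²−n'²) when n+n' is odd (it need not vanish on (0, π)).
  u² squared terms: (-1)²·∫sin(4x)² dx = 1·π/2 = π/2;  (-4)²·∫sin(2x)² dx = 16·π/2 = 8*π;  (2)²·∫cos(4x)² dx = 4·π/2 = 2*π.
  u² cross terms: 2·(-1)·(-4)·∫sin(4x)·sin(2x) dx = 8·(0) = 0;  2·(-1)·(2)·∫sin(4x)·cos(4x) dx = -4·(0) = 0;  2·(-4)·(2)·∫sin(2x)·cos(4x) dx = -16·(0) = 0.
  So ∫_0^π u² dx = π/2 + 8*π + 2*π + 0 + 0 + 0 = 21*π/2.
  (u')² squared terms: (-8)²·∫cos(2x)² dx = 64·π/2 = 32*π;  (-8)²·∫sin(4x)² dx = 64·π/2 = 32*π;  (-4)²·∫cos(4x)² dx = 16·π/2 = 8*π.
  (u')² cross terms: 2·(-8)·(-8)·∫cos(2x)·sin(4x) dx = 128·(0) = 0;  2·(-8)·(-4)·∫cos(2x)·cos(4x) dx = 64·(0) = 0;  2·(-8)·(-4)·∫sin(4x)·cos(4x) dx = 64·(0) = 0.
  So ∫_0^π (u')² dx = 32*π + 32*π + 8*π + 0 + 0 + 0 = 72*π.
||u||_{H^1}^2 = (21*π/2) + (72*π) = 165*π/2.


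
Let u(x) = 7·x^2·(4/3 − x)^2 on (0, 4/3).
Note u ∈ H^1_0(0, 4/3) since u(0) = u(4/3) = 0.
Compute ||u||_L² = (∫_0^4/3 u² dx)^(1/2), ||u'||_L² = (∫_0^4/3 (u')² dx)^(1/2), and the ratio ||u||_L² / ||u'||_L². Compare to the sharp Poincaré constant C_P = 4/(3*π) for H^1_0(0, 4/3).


||u||_L² / ||u'||_L² = 2*sqrt(3)/9 < C_P = 4/(3*π).

u(x) = 7·x^2·(4/3 − x)^2, so u'(x) = 28*x*(3*x - 4)*(3*x - 2)/9.
u(x) = 7·x^2·(4/3 − x)^2 vanishes at x = 0 and x = 4/3, so u ∈ H^1_0(0, 4/3). Differentiate via the product rule and integrate the resulting polynomials term by term.
  ∫_0^4/3 u² dx = ∫_0^4/3 (49*x^8 - 784*x^7/3 + 1568*x^6/3 - 12544*x^5/27 + 12544*x^4/81) dx. Term by term:
    ∫_0^4/3 49*x^8 dx = 12845056/177147;  ∫_0^4/3 -784*x^7/3 dx = -6422528/19683;  ∫_0^4/3 1568*x^6/3 dx = 3670016/6561;
    ∫_0^4/3 -12544*x^5/27 dx = -25690112/59049;  ∫_0^4/3 12544*x^4/81 dx = 12845056/98415.
  Sum: 12845056/177147 − 6422528/19683 + 3670016/6561 − 25690112/59049 + 12845056/98415 = 917504/885735.
  ∫_0^4/3 (u')² dx = ∫_0^4/3 (784*x^6 - 3136*x^5 + 40768*x^4/9 - 25088*x^3/9 + 50176*x^2/81) dx. Term by term:
    ∫_0^4/3 784*x^6 dx = 1835008/2187;  ∫_0^4/3 -3136*x^5 dx = -6422528/2187;  ∫_0^4/3 40768*x^4/9 dx = 41746432/10935;
    ∫_0^4/3 -25088*x^3/9 dx = -1605632/729;  ∫_0^4/3 50176*x^2/81 dx = 3211264/6561.
  Sum: 1835008/2187 − 6422528/2187 + 41746432/10935 − 1605632/729 + 3211264/6561 = 229376/32805.
∫_0^4/3 u² dx = 917504/885735, so ||u||_L² = 256*sqrt(210)/3645.
∫_0^4/3 (u')² dx = 229376/32805, so ||u'||_L² = 128*sqrt(70)/405.
Ratio ||u||_L² / ||u'||_L² = 2*sqrt(3)/9.
Sharp Poincaré constant on H^1_0(0, 4/3) is C_P = L/π = 4/(3*π), achieved by sin(3*π/4·x).
A polynomial bump cannot attain the sharp Poincaré constant (only the first sine eigenfunction does), so the ratio is strictly less than C_P, consistent with ||u||_L² ≤ C_P ||u'||_L².


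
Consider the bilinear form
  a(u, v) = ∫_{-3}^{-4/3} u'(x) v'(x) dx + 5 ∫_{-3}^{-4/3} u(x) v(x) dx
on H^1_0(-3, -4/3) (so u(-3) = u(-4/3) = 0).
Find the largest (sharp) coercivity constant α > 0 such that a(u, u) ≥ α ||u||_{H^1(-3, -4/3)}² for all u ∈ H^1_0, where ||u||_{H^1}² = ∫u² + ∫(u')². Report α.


α = 1

Coercivity of a(·,·) on H^1_0(-3, -4/3) means a(u, u) ≥ α ||u||_{H^1}² for every u ∈ H^1_0.
The interval has length L = 5/3, and Poincaré/coercivity depend only on L. Here a(u, u) = ∫(u')² + (5)·∫u².
Here c = 5 ≥ 1, so a(u,u) = ∫(u')² + c∫u² ≥ ∫(u')² + ∫u² = ||u||_{H^1}², i.e. α = 1 works. No larger α is possible: a(u,u) ≥ α||u||_{H^1}² means (1−α)∫(u')² ≥ (α−c)∫u², and for the modes u_n = sin(nπ(x−x₀)/L) (x₀ the left endpoint) one has ∫u_n²/∫(u_n')² = (L/(nπ))² → 0, so a(u_n,u_n)/||u_n||_{H^1}² → 1. Hence the optimal constant is α = 1.
Therefore α = 1.


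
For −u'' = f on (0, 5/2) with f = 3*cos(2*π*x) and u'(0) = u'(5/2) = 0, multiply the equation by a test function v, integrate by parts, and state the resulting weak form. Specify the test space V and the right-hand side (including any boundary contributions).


V = H^1(0, 5/2) (no boundary constraint on v; u is determined up to an additive constant); weak form: ∫_0^5/2 u'v' dx = ∫_0^5/2 (3*cos(2*π*x)) v dx for all v ∈ V.

Multiply both sides by a test function v and integrate from 0 to 5/2:
  ∫_0^5/2 −u''(x) v(x) dx = ∫_0^5/2 f(x) v(x) dx.
Integrate the LHS by parts once:
  ∫_0^5/2 −u'' v dx = −[u'(x) v(x)]_0^5/2 + ∫_0^5/2 u'(x) v'(x) dx.
Thus ∫_0^5/2 u'(x) v'(x) dx = ∫_0^5/2 f(x) v(x) dx + [u'(x) v(x)]_0^5/2.
Choose V so that boundary terms are either known or forced to vanish.
u has homogeneous Neumann: u'(0) = u'(5/2) = 0. So [u' v]_0^5/2 = 0·v(5/2) − 0·v(0) = 0 for any v; take V = H^1(0, 5/2).
Weak formulation: find u (satisfying any essential BC) such that ∫_0^5/2 u'(x) v'(x) dx = ∫_0^5/2 f v dx for all v ∈ V (homogeneous Neumann, so boundary terms vanish).
Substituting f(x) = 3*cos(2*π*x), the right-hand side is ∫_0^5/2 (3*cos(2*π*x)) v dx.
Compatibility check (pure Neumann): taking v ≡ 1 ∈ V gives 0 = ∫_0^5/2 f dx + (0) − (0), i.e. ∫_0^5/2 f dx must equal u'(0) − u'(5/2) = 0. Indeed ∫_0^5/2 (3*cos(2*π*x)) dx = 0, so the data are compatible. The solution is then unique only up to an additive constant (fix it e.g. by requiring ∫_0^5/2 u dx = 0).


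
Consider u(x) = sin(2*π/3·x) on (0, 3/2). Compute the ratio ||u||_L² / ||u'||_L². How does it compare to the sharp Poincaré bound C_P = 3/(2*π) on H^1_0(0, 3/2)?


||u||_L² / ||u'||_L² = 3/(2*π) = C_P.

u(x) = sin(2*π/3·x), so u'(x) = 2*π*cos(2*π*x/3)/3.
Writing u(x) = A·sin(kπx/L) with A = 1 and k = 1, use ∫_0^L sin²(kπx/L) dx = L/2 and ∫_0^L cos²(kπx/L) dx = L/2.
u² = 1·sin²(2*π/3·x) and (u')² = 4*π^2/9·cos²(2*π/3·x), and each of sin², cos² integrates to L/2 = 3/4 over (0, 3/2).
∫_0^3/2 u² dx = 3/4, so ||u||_L² = sqrt(3)/2.
∫_0^3/2 (u')² dx = π^2/3, so ||u'||_L² = sqrt(3)*π/3.
Ratio ||u||_L² / ||u'||_L² = 3/(2*π).
Sharp Poincaré constant on H^1_0(0, 3/2) is C_P = L/π = 3/(2*π), achieved by sin(2*π/3·x).
This is the k = 1 eigenfunction (up to amplitude), so the ratio equals the sharp Poincaré constant exactly.


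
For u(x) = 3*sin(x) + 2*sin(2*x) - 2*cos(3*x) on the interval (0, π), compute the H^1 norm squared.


||u||_{H^1(0,π)}^2 = 64 + 39*π

u'(x) = 6*sin(3*x) + 3*cos(x) + 4*cos(2*x).
Expand u² and (u')² and integrate term by term on (0, π), using: for integers n ≥ 1, ∫_0^π sin²(nx) dx = ∫_0^π cos²(nx) dx = π/2; for n ≠ n', ∫_0^π sin(nx)sin(n'x) dx = ∫_0^π cos(nx)cos(n'x) dx = 0; and by product-to-sum, ∫_0^π sin(nx)cos(n'x) dx = ½∫_0^π [sin((n+n')x) + sin((n−n')x)] dx, which is 0 when n+n' is even and 2n/(n²−n'²) when n+n' is odd (it need not vanish on (0, π)).
  u² squared terms: (-2)²·∫cos(3x)² dx = 4·π/2 = 2*π;  (2)²·∫sin(2x)² dx = 4·π/2 = 2*π;  (3)²·∫sin(x)² dx = 9·π/2 = 9*π/2.
  u² cross terms: 2·(-2)·(2)·∫cos(3x)·sin(2x) dx = -8·(-4/5) = 32/5;  2·(-2)·(3)·∫cos(3x)·sin(x) dx = -12·(0) = 0;  2·(2)·(3)·∫sin(2x)·sin(x) dx = 12·(0) = 0.
  So ∫_0^π u² dx = 2*π + 2*π + 9*π/2 + 32/5 + 0 + 0 = 32/5 + 17*π/2.
  (u')² squared terms: (3)²·∫cos(x)² dx = 9·π/2 = 9*π/2;  (4)²·∫cos(2x)² dx = 16·π/2 = 8*π;  (6)²·∫sin(3x)² dx = 36·π/2 = 18*π.
  (u')² cross terms: 2·(3)·(4)·∫cos(x)·cos(2x) dx = 24·(0) = 0;  2·(3)·(6)·∫cos(x)·sin(3x) dx = 36·(0) = 0;  2·(4)·(6)·∫cos(2x)·sin(3x) dx = 48·(6/5) = 288/5.
  So ∫_0^π (u')² dx = 9*π/2 + 8*π + 18*π + 0 + 0 + 288/5 = 288/5 + 61*π/2.
||u||_{H^1}^2 = (32/5 + 17*π/2) + (288/5 + 61*π/2) = 64 + 39*π.


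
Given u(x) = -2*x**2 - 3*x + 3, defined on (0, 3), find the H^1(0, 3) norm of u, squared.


||u||_{H^1}^2 = 3177/5

The H^1 norm (squared) on an interval (0, L) is
  ||u||_{H^1}^2 = ∫_0^L u(x)^2 dx + ∫_0^L u'(x)^2 dx.
Compute u'(x) = -4*x - 3.
Then u(x)^2 = 4*x**4 + 12*x**3 - 3*x**2 - 18*x + 9 and u'(x)^2 = 16*x**2 + 24*x + 9.
Integrate each monomial from 0 to 3 using ∫_0^3 c·x^n dx = c·3^(n+1)/(n+1):
  ∫_0^3 u(x)^2 dx = ∫_0^3 (4*x^4 + 12*x^3 - 3*x^2 - 18*x + 9) dx. Term by term:
    ∫_0^3 4*x^4 dx = 972/5;  ∫_0^3 12*x^3 dx = 243;  ∫_0^3 -3*x^2 dx = -27;
    ∫_0^3 -18*x dx = -81;  ∫_0^3 9 dx = 27.
  Sum: 972/5 + 243 − 27 − 81 + 27 = 1782/5.
  ∫_0^3 u'(x)^2 dx = ∫_0^3 (16*x^2 + 24*x + 9) dx. Term by term:
    ∫_0^3 16*x^2 dx = 144;  ∫_0^3 24*x dx = 108;  ∫_0^3 9 dx = 27.
  Sum: 144 + 108 + 27 = 279.
Adding: ||u||_{H^1}^2 = 1782/5 + 279 = 3177/5.


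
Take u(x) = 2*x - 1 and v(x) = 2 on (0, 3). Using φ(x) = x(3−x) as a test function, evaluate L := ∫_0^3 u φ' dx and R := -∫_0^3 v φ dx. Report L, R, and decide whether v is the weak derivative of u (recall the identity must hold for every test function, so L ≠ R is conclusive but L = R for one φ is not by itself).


LHS = -9, RHS = -9. Yes, v = u' weakly.

u(x) = 2*x - 1, classical derivative u'(x) = 2.
φ(x) = x(3−x), so φ'(x) = 3 - 2*x.
Note φ(0) = φ(3) = 0, so the boundary term u·φ vanishes.
LHS = ∫_0^3 u(x) φ'(x) dx = ∫_0^3 (-4*x^2 + 8*x - 3) dx. Term by term:
  ∫_0^3 -4*x^2 dx = -36;  ∫_0^3 8*x dx = 36;  ∫_0^3 -3 dx = -9.
Sum: -36 + 36 − 9 = -9.
So LHS = -9.
∫_0^3 v(x) φ(x) dx = ∫_0^3 (-2*x^2 + 6*x) dx. Term by term:
  ∫_0^3 -2*x^2 dx = -18;  ∫_0^3 6*x dx = 27.
Sum: -18 + 27 = 9.
So RHS = -∫_0^3 v(x) φ(x) dx = -9.
LHS = RHS, so the identity holds for this test φ.
Moreover u is smooth here and v(x) = u'(x) = 2 pointwise, so the identity holds for every test function. Hence v is the weak derivative of u.
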